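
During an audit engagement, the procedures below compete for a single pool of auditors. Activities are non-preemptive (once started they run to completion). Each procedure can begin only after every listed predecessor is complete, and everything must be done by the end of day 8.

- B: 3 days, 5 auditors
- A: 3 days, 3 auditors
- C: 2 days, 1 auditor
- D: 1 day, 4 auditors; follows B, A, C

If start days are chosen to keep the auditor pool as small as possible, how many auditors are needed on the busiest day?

5

Early-start (B@1, A@1, C@1, D@4) gives peak 9: d1:9  d2:9  d3:8  d4:4  d5:0  d6:0  d7:0  d8:0.
Shift A→4, C→4, D→7.
Schedule B@1, A@4, C@4, D@7: d1:5  d2:5  d3:5  d4:4  d5:4  d6:3  d7:4  d8:0 — peak 5.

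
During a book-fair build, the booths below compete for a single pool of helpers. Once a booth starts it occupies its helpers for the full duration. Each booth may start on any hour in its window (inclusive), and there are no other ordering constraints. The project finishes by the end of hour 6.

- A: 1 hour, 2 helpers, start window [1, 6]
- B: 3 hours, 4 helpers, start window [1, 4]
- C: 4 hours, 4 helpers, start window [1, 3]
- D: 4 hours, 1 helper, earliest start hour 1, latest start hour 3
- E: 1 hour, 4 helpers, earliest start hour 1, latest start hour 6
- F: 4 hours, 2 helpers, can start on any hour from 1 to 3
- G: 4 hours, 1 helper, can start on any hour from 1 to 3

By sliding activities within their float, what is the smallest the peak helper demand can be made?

Early-start (A@1, B@1, C@1, D@1, E@1, F@1, G@1) gives peak 18: h1:18  h2:12  h3:12  h4:8  h5:0  h6:0.
Shift E→4, F→2.
Schedule A@1, B@1, C@1, D@1, E@4, F@2, G@1: h1:12  h2:12  h3:12  h4:12  h5:2  h6:0 — peak 12.

12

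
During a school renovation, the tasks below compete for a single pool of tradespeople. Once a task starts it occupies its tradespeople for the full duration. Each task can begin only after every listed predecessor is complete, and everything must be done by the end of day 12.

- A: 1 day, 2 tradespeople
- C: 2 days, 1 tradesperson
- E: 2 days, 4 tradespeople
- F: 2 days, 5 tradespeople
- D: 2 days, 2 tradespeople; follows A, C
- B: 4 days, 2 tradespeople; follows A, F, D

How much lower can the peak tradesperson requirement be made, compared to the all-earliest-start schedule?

Early-start peak: d1:12  d2:10  d3:2  d4:2  d5:2  d6:2  d7:2  d8:2  d9:0  d10:0  d11:0  d12:0 ⇒ 12.
Leveled (A@1, C@1, E@2, F@4, D@6, B@8): d1:3  d2:5  d3:4  d4:5  d5:5  d6:2  d7:2  d8:2  d9:2  d10:2  d11:2  d12:0 ⇒ 5.
Reduction 12 − 5 = 7.

7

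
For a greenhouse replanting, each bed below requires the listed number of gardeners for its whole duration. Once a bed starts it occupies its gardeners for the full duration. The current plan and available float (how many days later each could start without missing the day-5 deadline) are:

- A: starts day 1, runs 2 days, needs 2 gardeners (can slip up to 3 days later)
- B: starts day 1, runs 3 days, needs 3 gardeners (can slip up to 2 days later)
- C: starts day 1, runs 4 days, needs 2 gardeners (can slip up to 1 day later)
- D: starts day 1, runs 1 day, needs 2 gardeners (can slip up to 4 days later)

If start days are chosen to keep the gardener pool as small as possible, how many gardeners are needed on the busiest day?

5

Early-start (A@1, B@1, C@1, D@1) gives peak 9: d1:9  d2:7  d3:5  d4:2  d5:0.
Shift B→3, D→5.
Schedule A@1, B@3, C@1, D@5: d1:4  d2:4  d3:5  d4:5  d5:5 — peak 5.
Total gardener-days = 23 over 5 days ⇒ peak ≥ ⌈23/5⌉ = 5, so 5 is optimal.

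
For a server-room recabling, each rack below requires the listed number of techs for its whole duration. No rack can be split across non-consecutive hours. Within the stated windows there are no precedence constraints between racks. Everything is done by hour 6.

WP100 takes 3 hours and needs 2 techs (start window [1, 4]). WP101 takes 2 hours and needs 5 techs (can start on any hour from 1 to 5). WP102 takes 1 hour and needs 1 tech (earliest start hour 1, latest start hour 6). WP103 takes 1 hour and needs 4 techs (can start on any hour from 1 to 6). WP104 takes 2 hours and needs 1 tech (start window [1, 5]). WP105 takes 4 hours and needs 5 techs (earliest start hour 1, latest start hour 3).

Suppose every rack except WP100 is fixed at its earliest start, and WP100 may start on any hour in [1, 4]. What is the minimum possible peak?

16

WP100@1: h1:18  h2:13  h3:7  h4:5  h5:0  h6:0 → peak 18
WP100@2: h1:16  h2:13  h3:7  h4:7  h5:0  h6:0 → peak 16
WP100@3: h1:16  h2:11  h3:7  h4:7  h5:2  h6:0 → peak 16
WP100@4: h1:16  h2:11  h3:5  h4:7  h5:2  h6:2 → peak 16
Best is WP100@2, peak 16.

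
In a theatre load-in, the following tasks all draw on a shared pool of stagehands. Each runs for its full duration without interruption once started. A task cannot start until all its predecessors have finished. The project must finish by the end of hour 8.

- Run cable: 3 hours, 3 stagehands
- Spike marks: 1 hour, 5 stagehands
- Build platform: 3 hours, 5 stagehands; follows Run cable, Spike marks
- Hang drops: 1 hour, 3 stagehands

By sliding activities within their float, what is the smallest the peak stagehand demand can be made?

Early-start (Run cable@1, Spike marks@1, Build platform@4, Hang drops@1) gives peak 11: h1:11  h2:3  h3:3  h4:5  h5:5  h6:5  h7:0  h8:0.
Shift Spike marks→4, Build platform→5, Hang drops→8.
Schedule Run cable@1, Spike marks@4, Build platform@5, Hang drops@8: h1:3  h2:3  h3:3  h4:5  h5:5  h6:5  h7:5  h8:3 — peak 5.

5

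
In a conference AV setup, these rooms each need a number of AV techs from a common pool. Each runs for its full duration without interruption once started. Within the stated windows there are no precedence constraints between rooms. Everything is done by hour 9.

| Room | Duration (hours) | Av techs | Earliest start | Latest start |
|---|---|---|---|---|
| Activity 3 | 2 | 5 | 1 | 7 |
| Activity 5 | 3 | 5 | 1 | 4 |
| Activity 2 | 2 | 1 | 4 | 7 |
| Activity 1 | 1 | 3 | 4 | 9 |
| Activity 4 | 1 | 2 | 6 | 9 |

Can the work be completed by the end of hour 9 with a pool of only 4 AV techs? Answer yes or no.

no

The minimum achievable peak is 5; 4 < 5, so no feasible schedule stays within the cap.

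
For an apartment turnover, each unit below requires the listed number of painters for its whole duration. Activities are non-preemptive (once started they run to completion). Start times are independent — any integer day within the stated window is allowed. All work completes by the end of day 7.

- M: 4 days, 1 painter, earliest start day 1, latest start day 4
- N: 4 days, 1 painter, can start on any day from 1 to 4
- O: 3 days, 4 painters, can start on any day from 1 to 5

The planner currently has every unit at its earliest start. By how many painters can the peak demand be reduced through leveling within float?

Early-start peak: d1:6  d2:6  d3:6  d4:2  d5:0  d6:0  d7:0 ⇒ 6.
Leveled (M@1, N@1, O@5): d1:2  d2:2  d3:2  d4:2  d5:4  d6:4  d7:4 ⇒ 4.
Reduction 6 − 4 = 2.

2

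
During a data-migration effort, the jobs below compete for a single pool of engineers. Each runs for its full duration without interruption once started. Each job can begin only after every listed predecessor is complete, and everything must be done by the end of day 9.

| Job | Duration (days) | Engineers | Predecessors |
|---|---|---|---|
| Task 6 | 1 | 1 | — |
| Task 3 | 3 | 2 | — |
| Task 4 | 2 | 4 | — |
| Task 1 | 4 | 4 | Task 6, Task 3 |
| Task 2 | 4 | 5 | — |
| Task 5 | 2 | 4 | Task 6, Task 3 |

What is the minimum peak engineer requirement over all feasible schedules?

8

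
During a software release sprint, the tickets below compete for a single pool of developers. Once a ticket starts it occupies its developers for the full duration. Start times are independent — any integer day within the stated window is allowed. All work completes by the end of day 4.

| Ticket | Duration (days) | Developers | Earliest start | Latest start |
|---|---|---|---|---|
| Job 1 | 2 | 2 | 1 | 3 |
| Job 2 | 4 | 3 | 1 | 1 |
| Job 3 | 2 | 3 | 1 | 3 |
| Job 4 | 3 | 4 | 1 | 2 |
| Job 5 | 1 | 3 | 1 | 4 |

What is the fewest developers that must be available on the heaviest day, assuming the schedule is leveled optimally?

10

Early-start (Job 1@1, Job 2@1, Job 3@1, Job 4@1, Job 5@1) gives peak 15: d1:15  d2:12  d3:7  d4:3.
Shift Job 3→3, Job 5→4.
Schedule Job 1@1, Job 2@1, Job 3@3, Job 4@1, Job 5@4: d1:9  d2:9  d3:10  d4:9 — peak 10.
Total developer-days = 37 over 4 days ⇒ peak ≥ ⌈37/4⌉ = 10, so 10 is optimal.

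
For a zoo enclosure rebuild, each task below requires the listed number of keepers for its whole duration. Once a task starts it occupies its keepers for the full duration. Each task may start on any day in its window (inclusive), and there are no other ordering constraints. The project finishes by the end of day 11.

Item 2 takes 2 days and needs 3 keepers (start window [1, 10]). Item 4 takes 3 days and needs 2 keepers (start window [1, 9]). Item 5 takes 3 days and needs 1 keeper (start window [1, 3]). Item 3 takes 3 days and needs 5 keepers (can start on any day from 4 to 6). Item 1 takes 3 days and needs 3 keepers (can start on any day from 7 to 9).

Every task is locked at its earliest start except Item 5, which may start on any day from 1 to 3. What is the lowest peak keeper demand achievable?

6

Item 5@1: d1:6  d2:6  d3:3  d4:5  d5:5  d6:5  d7:3  d8:3  d9:3  d10:0  d11:0 → peak 6
Item 5@2: d1:5  d2:6  d3:3  d4:6  d5:5  d6:5  d7:3  d8:3  d9:3  d10:0  d11:0 → peak 6
Item 5@3: d1:5  d2:5  d3:3  d4:6  d5:6  d6:5  d7:3  d8:3  d9:3  d10:0  d11:0 → peak 6
Best is Item 5@1, peak 6.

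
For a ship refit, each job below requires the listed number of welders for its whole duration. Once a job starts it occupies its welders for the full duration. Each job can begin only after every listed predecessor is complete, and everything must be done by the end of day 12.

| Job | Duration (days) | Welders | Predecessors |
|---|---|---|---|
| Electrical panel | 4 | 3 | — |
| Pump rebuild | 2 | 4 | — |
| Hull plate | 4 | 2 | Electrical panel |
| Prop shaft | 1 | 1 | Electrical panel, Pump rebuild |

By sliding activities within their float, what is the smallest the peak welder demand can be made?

Early-start (Electrical panel@1, Pump rebuild@1, Hull plate@5, Prop shaft@5) gives peak 7: d1:7  d2:7  d3:3  d4:3  d5:3  d6:2  d7:2  d8:2  d9:0  d10:0  d11:0  d12:0.
Shift Pump rebuild→5, Hull plate→7, Prop shaft→7.
Schedule Electrical panel@1, Pump rebuild@5, Hull plate@7, Prop shaft@7: d1:3  d2:3  d3:3  d4:3  d5:4  d6:4  d7:3  d8:2  d9:2  d10:2  d11:0  d12:0 — peak 4.

4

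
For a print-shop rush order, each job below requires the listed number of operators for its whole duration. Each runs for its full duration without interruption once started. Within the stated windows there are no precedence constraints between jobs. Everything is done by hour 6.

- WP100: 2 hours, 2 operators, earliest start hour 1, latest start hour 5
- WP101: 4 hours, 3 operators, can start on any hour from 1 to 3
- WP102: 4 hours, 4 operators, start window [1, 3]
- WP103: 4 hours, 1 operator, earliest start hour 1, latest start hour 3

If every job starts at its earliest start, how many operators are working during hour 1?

10

At early start, hour 1 has: WP100, WP101, WP102, WP103.
Demand: 2 + 3 + 4 + 1 = 10.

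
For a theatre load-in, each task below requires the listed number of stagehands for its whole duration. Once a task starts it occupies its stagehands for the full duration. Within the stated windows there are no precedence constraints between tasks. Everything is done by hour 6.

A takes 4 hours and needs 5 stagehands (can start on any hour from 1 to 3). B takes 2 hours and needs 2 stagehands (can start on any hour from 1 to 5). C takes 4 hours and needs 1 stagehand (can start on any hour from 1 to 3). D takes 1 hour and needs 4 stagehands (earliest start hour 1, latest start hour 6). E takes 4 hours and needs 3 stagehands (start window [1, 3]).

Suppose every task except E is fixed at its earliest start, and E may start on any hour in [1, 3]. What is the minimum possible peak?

12

E@1: h1:15  h2:11  h3:9  h4:9  h5:0  h6:0 → peak 15
E@2: h1:12  h2:11  h3:9  h4:9  h5:3  h6:0 → peak 12
E@3: h1:12  h2:8  h3:9  h4:9  h5:3  h6:3 → peak 12
Best is E@2, peak 12.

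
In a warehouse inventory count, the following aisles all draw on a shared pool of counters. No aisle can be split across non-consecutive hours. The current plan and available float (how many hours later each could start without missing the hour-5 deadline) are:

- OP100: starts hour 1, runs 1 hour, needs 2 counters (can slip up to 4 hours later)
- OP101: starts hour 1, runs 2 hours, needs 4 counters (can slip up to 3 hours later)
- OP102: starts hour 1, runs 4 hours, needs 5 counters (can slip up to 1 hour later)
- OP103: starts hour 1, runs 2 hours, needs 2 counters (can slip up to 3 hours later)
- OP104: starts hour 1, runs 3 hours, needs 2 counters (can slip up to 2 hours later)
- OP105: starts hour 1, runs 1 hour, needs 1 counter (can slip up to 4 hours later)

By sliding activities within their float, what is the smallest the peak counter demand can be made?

Early-start (OP100@1, OP101@1, OP102@1, OP103@1, OP104@1, OP105@1) gives peak 16: h1:16  h2:13  h3:7  h4:5  h5:0.
Shift OP102→2, OP103→3, OP104→3.
Schedule OP100@1, OP101@1, OP102@2, OP103@3, OP104@3, OP105@1: h1:7  h2:9  h3:9  h4:9  h5:7 — peak 9.
Total counter-hours = 41 over 5 hours ⇒ peak ≥ ⌈41/5⌉ = 9, so 9 is optimal.

9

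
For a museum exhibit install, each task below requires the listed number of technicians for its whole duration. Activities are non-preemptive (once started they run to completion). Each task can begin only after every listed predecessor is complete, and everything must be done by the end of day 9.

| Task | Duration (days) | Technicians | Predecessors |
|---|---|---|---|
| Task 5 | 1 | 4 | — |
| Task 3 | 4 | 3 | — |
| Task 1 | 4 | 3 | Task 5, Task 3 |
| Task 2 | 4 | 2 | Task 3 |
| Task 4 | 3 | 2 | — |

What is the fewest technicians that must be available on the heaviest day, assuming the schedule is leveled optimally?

5

Early-start (Task 5@1, Task 3@1, Task 1@5, Task 2@5, Task 4@1) gives peak 9: d1:9  d2:5  d3:5  d4:3  d5:5  d6:5  d7:5  d8:5  d9:0.
Shift Task 3→2, Task 1→6, Task 2→6, Task 4→2.
Schedule Task 5@1, Task 3@2, Task 1@6, Task 2@6, Task 4@2: d1:4  d2:5  d3:5  d4:5  d5:3  d6:5  d7:5  d8:5  d9:5 — peak 5.
Total technician-days = 42 over 9 days ⇒ peak ≥ ⌈42/9⌉ = 5, so 5 is optimal.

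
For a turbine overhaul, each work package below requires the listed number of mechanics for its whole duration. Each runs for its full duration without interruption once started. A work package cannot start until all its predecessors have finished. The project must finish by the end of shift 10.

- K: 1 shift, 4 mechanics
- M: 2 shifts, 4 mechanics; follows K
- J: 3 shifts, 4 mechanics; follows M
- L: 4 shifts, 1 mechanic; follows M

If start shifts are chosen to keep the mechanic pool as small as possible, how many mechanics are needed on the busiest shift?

4

Early-start (K@1, M@2, J@4, L@4) gives peak 5: s1:4  s2:4  s3:4  s4:5  s5:5  s6:5  s7:1  s8:0  s9:0  s10:0.
Shift L→7.
Schedule K@1, M@2, J@4, L@7: s1:4  s2:4  s3:4  s4:4  s5:4  s6:4  s7:1  s8:1  s9:1  s10:1 — peak 4.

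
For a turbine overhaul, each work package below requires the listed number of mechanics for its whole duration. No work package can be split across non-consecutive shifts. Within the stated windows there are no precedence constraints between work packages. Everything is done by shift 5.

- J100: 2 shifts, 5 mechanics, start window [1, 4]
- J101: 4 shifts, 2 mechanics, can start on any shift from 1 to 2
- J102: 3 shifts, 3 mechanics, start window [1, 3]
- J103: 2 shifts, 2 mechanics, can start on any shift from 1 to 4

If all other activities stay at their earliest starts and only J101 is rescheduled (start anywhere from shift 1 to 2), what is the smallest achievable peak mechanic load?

J101@1: s1:12  s2:12  s3:5  s4:2  s5:0 → peak 12
J101@2: s1:10  s2:12  s3:5  s4:2  s5:2 → peak 12
Best is J101@1, peak 12.

12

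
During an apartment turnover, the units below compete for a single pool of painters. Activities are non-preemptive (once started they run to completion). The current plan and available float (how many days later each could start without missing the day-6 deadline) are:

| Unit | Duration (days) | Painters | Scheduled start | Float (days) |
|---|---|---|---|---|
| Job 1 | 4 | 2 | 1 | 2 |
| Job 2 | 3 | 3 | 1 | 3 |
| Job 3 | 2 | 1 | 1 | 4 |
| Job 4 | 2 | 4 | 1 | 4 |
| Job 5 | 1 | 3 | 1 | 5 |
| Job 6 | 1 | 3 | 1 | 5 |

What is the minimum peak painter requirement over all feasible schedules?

6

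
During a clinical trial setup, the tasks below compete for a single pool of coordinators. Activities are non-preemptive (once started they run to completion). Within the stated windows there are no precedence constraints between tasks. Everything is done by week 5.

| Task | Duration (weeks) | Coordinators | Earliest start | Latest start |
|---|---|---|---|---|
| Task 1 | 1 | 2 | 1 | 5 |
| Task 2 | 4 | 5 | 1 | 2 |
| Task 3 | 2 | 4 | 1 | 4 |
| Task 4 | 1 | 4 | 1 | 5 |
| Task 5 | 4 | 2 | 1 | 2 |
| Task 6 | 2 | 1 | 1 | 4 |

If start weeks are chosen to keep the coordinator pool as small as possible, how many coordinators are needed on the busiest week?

Early-start (Task 1@1, Task 2@1, Task 3@1, Task 4@1, Task 5@1, Task 6@1) gives peak 18: w1:18  w2:12  w3:7  w4:7  w5:0.
Shift Task 4→3, Task 5→2, Task 6→4.
Schedule Task 1@1, Task 2@1, Task 3@1, Task 4@3, Task 5@2, Task 6@4: w1:11  w2:11  w3:11  w4:8  w5:3 — peak 11.

11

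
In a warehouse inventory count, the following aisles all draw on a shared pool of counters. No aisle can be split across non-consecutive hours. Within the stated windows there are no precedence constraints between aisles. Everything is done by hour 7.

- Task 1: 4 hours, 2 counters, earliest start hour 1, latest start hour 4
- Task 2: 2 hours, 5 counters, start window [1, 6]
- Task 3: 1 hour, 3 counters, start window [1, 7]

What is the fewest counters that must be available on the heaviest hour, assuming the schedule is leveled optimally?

Early-start (Task 1@1, Task 2@1, Task 3@1) gives peak 10: h1:10  h2:7  h3:2  h4:2  h5:0  h6:0  h7:0.
Shift Task 2→5.
Schedule Task 1@1, Task 2@5, Task 3@1: h1:5  h2:2  h3:2  h4:2  h5:5  h6:5  h7:0 — peak 5.

5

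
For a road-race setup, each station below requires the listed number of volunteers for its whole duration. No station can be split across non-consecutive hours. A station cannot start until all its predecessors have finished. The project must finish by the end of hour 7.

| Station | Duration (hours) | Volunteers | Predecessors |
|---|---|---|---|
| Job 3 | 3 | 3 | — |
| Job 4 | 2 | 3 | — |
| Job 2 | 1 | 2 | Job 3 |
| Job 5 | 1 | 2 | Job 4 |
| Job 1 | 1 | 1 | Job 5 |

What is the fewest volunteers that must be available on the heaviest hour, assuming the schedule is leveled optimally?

Early-start (Job 3@1, Job 4@1, Job 2@4, Job 5@3, Job 1@4) gives peak 6: h1:6  h2:6  h3:5  h4:3  h5:0  h6:0  h7:0.
Shift Job 4→4, Job 2→7, Job 5→6, Job 1→7.
Schedule Job 3@1, Job 4@4, Job 2@7, Job 5@6, Job 1@7: h1:3  h2:3  h3:3  h4:3  h5:3  h6:2  h7:3 — peak 3.
Total volunteer-hours = 20 over 7 hours ⇒ peak ≥ ⌈20/7⌉ = 3, so 3 is optimal.

3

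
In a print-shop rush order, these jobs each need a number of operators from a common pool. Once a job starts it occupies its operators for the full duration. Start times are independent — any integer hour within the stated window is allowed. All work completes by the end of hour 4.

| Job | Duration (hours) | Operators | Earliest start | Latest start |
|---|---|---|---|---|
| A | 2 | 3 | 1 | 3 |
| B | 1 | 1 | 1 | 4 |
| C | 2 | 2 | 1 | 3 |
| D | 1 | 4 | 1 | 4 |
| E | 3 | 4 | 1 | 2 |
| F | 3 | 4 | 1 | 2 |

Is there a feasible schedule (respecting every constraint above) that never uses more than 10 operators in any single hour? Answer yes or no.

The minimum achievable peak is 11; 10 < 11, so no feasible schedule stays within the cap.

no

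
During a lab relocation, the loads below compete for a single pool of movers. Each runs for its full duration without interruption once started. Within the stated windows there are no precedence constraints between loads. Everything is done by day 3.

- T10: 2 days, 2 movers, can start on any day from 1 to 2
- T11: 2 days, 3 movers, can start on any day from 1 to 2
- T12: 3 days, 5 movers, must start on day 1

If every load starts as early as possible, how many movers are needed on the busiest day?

10

Early-start schedule: T10@1, T11@1, T12@1.
Load per day: day 1: 10, day 2: 10, day 3: 5.
Peak is 10.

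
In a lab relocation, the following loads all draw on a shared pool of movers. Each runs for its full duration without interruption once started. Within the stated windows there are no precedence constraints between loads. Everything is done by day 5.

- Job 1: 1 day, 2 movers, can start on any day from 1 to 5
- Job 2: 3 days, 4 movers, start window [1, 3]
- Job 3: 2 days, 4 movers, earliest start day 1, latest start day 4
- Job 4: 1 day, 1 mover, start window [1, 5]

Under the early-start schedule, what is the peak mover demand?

Early-start schedule: Job 1@1, Job 2@1, Job 3@1, Job 4@1.
Load per day: day 1: 11, day 2: 8, day 3: 4, day 4: 0, day 5: 0.
Peak is 11.

11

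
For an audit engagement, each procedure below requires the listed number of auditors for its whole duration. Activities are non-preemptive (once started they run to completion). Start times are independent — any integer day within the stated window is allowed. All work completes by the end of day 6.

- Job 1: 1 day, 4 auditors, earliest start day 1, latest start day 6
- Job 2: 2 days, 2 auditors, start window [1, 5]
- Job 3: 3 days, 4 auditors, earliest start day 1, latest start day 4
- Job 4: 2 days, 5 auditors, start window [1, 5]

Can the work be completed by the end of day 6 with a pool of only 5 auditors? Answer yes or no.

The minimum achievable peak is 6; 5 < 6, so no feasible schedule stays within the cap.

no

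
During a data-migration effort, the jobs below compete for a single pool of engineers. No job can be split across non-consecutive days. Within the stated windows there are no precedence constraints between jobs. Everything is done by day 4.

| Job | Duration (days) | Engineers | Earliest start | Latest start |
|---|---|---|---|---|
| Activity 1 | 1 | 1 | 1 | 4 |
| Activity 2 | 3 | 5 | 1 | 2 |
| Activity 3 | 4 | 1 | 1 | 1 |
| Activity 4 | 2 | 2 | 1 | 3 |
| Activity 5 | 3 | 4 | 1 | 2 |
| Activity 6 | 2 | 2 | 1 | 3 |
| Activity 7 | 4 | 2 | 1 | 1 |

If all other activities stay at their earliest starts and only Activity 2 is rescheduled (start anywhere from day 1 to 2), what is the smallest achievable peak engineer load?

Activity 2@1: d1:17  d2:16  d3:12  d4:3 → peak 17
Activity 2@2: d1:12  d2:16  d3:12  d4:8 → peak 16
Best is Activity 2@2, peak 16.

16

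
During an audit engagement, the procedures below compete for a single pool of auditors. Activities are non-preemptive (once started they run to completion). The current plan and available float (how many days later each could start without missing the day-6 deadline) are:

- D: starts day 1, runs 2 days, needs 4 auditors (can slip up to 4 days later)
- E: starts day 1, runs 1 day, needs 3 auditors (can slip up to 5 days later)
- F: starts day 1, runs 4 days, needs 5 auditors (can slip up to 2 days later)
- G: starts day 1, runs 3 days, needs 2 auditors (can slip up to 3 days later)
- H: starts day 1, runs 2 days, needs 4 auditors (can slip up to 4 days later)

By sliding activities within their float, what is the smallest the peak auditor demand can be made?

Early-start (D@1, E@1, F@1, G@1, H@1) gives peak 18: d1:18  d2:15  d3:7  d4:5  d5:0  d6:0.
Shift E→3, F→3, G→4.
Schedule D@1, E@3, F@3, G@4, H@1: d1:8  d2:8  d3:8  d4:7  d5:7  d6:7 — peak 8.
Total auditor-days = 45 over 6 days ⇒ peak ≥ ⌈45/6⌉ = 8, so 8 is optimal.

8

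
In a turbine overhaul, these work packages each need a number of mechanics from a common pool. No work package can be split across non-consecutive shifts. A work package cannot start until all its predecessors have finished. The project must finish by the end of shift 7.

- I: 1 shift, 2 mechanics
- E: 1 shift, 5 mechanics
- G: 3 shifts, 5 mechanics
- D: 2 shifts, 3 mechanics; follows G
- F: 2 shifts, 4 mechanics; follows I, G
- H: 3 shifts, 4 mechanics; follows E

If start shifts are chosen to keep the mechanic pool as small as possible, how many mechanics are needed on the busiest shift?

8

Early-start (I@1, E@1, G@1, D@4, F@4, H@2) gives peak 12: s1:12  s2:9  s3:9  s4:11  s5:7  s6:0  s7:0.
Shift E→4, F→6, H→5.
Schedule I@1, E@4, G@1, D@4, F@6, H@5: s1:7  s2:5  s3:5  s4:8  s5:7  s6:8  s7:8 — peak 8.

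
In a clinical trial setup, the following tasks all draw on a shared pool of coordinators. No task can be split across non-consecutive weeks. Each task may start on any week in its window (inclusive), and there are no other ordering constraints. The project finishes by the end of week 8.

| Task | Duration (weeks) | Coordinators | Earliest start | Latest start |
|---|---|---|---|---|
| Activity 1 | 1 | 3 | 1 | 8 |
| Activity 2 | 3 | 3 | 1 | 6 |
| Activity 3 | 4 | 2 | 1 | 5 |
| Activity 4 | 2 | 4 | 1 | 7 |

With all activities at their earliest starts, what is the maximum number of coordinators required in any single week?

12

Early-start schedule: Activity 1@1, Activity 2@1, Activity 3@1, Activity 4@1.
Load per week: week 1: 12, week 2: 9, week 3: 5, week 4: 2, week 5: 0, week 6: 0, week 7: 0, week 8: 0.
Peak is 12.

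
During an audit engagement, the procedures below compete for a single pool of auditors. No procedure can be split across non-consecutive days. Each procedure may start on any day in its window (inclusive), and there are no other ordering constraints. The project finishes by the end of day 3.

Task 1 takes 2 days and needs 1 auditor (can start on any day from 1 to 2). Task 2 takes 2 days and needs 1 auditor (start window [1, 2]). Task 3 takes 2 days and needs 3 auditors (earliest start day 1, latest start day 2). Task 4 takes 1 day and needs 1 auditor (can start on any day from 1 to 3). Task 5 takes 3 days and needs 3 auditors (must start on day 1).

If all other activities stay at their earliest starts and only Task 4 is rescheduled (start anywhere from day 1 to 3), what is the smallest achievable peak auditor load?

8

Task 4@1: d1:9  d2:8  d3:3 → peak 9
Task 4@2: d1:8  d2:9  d3:3 → peak 9
Task 4@3: d1:8  d2:8  d3:4 → peak 8
Best is Task 4@3, peak 8.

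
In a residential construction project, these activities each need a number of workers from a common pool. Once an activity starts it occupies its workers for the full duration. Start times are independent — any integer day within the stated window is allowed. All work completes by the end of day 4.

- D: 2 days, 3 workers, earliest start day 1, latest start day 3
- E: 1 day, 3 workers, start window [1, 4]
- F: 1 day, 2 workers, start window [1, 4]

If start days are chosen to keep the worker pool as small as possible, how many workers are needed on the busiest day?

Early-start (D@1, E@1, F@1) gives peak 8: d1:8  d2:3  d3:0  d4:0.
Shift E→3, F→4.
Schedule D@1, E@3, F@4: d1:3  d2:3  d3:3  d4:2 — peak 3.
Total worker-days = 11 over 4 days ⇒ peak ≥ ⌈11/4⌉ = 3, so 3 is optimal.

3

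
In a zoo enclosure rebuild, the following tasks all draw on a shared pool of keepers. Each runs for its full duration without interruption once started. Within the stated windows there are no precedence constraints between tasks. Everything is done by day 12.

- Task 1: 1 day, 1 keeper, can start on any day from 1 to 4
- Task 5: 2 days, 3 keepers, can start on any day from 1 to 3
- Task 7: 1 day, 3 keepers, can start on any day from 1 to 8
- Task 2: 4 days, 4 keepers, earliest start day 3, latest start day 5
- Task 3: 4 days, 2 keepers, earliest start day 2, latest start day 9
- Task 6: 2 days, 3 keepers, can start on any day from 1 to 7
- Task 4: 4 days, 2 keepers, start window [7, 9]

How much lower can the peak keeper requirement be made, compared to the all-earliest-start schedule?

4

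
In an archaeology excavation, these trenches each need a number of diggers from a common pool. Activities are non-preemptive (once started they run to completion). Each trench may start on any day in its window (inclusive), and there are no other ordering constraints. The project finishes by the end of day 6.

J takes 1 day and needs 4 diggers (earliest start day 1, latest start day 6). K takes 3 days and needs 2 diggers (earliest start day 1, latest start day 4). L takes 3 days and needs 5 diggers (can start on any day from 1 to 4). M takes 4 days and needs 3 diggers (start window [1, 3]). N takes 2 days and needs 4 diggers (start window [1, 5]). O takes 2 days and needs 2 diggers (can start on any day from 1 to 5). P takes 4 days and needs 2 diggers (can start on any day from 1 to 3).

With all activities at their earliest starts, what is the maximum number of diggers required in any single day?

22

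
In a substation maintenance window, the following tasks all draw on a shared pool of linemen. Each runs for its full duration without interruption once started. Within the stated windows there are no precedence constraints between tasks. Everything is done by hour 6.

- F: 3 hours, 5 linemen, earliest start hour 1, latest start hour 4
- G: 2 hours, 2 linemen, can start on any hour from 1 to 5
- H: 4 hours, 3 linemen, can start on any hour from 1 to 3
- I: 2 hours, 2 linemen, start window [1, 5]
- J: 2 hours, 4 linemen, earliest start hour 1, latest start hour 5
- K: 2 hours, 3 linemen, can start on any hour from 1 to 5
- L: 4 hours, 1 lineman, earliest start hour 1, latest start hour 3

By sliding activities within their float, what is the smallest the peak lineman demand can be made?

Early-start (F@1, G@1, H@1, I@1, J@1, K@1, L@1) gives peak 20: h1:20  h2:20  h3:9  h4:4  h5:0  h6:0.
Shift I→4, J→4, K→5, L→3.
Schedule F@1, G@1, H@1, I@4, J@4, K@5, L@3: h1:10  h2:10  h3:9  h4:10  h5:10  h6:4 — peak 10.

10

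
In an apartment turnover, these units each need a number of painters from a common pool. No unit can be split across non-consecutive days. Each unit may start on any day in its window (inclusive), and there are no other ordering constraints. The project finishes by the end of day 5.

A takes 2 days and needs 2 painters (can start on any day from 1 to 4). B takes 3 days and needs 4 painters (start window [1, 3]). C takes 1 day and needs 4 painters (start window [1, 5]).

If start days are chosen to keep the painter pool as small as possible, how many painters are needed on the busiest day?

Early-start (A@1, B@1, C@1) gives peak 10: d1:10  d2:6  d3:4  d4:0  d5:0.
Shift C→4.
Schedule A@1, B@1, C@4: d1:6  d2:6  d3:4  d4:4  d5:0 — peak 6.

6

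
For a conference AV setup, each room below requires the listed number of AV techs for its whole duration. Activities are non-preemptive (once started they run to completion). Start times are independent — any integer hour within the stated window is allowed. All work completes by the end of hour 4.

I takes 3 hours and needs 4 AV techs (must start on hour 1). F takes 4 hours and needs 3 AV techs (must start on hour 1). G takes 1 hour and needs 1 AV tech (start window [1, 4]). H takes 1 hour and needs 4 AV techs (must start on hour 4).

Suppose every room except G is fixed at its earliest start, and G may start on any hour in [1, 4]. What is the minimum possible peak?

8

G@1: h1:8  h2:7  h3:7  h4:7 → peak 8
G@2: h1:7  h2:8  h3:7  h4:7 → peak 8
G@3: h1:7  h2:7  h3:8  h4:7 → peak 8
G@4: h1:7  h2:7  h3:7  h4:8 → peak 8
Best is G@1, peak 8.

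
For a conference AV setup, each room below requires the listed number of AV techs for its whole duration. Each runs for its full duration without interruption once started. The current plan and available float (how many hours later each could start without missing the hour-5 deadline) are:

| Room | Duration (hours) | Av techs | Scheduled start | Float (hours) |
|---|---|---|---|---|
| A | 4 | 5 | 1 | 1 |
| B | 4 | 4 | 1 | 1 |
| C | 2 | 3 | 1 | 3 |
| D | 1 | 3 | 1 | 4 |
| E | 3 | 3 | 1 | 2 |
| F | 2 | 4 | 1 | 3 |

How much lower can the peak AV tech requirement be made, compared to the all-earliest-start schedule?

7

Early-start peak: h1:22  h2:19  h3:12  h4:9  h5:0 ⇒ 22.
Leveled (A@1, B@1, C@1, D@3, E@1, F@4): h1:15  h2:15  h3:15  h4:13  h5:4 ⇒ 15.
Reduction 22 − 15 = 7.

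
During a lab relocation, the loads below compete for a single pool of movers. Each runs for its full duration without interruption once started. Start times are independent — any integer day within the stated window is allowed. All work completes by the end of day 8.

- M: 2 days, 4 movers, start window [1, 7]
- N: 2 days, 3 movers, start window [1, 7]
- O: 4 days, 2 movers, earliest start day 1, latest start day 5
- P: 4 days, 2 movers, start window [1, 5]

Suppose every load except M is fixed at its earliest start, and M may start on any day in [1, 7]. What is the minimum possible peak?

M@1: d1:11  d2:11  d3:4  d4:4  d5:0  d6:0  d7:0  d8:0 → peak 11
M@2: d1:7  d2:11  d3:8  d4:4  d5:0  d6:0  d7:0  d8:0 → peak 11
M@3: d1:7  d2:7  d3:8  d4:8  d5:0  d6:0  d7:0  d8:0 → peak 8
M@4: d1:7  d2:7  d3:4  d4:8  d5:4  d6:0  d7:0  d8:0 → peak 8
M@5: d1:7  d2:7  d3:4  d4:4  d5:4  d6:4  d7:0  d8:0 → peak 7
M@6: d1:7  d2:7  d3:4  d4:4  d5:0  d6:4  d7:4  d8:0 → peak 7
M@7: d1:7  d2:7  d3:4  d4:4  d5:0  d6:0  d7:4  d8:4 → peak 7
Best is M@5, peak 7.

7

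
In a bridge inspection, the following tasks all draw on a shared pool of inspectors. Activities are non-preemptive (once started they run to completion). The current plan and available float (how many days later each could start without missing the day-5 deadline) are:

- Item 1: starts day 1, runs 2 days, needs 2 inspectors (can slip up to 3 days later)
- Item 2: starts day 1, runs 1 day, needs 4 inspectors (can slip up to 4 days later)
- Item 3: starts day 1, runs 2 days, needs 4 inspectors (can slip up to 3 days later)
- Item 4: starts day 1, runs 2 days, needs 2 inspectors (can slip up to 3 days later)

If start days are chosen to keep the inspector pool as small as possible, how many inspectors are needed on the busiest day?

4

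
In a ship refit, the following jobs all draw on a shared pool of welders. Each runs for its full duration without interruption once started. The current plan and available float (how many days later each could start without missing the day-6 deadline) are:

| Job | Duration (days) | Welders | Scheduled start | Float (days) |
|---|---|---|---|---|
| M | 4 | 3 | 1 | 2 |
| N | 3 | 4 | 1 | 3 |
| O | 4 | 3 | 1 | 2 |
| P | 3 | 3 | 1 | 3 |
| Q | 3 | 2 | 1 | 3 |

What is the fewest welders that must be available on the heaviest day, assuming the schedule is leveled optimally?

Early-start (M@1, N@1, O@1, P@1, Q@1) gives peak 15: d1:15  d2:15  d3:15  d4:6  d5:0  d6:0.
Shift P→4, Q→4.
Schedule M@1, N@1, O@1, P@4, Q@4: d1:10  d2:10  d3:10  d4:11  d5:5  d6:5 — peak 11.

11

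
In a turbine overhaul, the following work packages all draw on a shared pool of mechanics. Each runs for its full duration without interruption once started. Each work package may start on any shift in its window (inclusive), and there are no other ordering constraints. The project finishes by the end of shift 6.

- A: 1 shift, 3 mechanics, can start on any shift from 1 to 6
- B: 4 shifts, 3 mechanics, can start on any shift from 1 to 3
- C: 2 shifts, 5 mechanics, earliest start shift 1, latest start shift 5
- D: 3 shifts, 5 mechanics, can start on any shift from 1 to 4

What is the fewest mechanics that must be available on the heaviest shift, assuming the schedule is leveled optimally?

Early-start (A@1, B@1, C@1, D@1) gives peak 16: s1:16  s2:13  s3:8  s4:3  s5:0  s6:0.
Shift C→2, D→4.
Schedule A@1, B@1, C@2, D@4: s1:6  s2:8  s3:8  s4:8  s5:5  s6:5 — peak 8.

8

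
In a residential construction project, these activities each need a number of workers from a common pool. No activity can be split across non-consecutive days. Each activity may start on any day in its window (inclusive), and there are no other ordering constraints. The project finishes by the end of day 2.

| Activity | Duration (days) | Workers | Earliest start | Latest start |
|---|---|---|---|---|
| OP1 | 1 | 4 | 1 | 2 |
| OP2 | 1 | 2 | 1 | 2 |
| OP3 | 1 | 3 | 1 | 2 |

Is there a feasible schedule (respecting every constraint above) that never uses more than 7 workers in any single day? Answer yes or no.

yes

Schedule OP1@1, OP2@2, OP3@2: d1:4  d2:5 — peak 5 ≤ 7.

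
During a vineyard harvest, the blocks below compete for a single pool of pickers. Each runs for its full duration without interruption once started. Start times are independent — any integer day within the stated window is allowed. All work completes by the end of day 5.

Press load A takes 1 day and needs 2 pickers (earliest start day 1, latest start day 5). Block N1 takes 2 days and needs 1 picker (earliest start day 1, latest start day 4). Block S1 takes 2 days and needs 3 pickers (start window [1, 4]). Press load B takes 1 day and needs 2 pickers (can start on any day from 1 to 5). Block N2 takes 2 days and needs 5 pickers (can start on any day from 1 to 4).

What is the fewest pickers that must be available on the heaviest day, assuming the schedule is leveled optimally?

Early-start (Press load A@1, Block N1@1, Block S1@1, Press load B@1, Block N2@1) gives peak 13: d1:13  d2:9  d3:0  d4:0  d5:0.
Shift Block S1→2, Block N2→4.
Schedule Press load A@1, Block N1@1, Block S1@2, Press load B@1, Block N2@4: d1:5  d2:4  d3:3  d4:5  d5:5 — peak 5.
Total picker-days = 22 over 5 days ⇒ peak ≥ ⌈22/5⌉ = 5, so 5 is optimal.

5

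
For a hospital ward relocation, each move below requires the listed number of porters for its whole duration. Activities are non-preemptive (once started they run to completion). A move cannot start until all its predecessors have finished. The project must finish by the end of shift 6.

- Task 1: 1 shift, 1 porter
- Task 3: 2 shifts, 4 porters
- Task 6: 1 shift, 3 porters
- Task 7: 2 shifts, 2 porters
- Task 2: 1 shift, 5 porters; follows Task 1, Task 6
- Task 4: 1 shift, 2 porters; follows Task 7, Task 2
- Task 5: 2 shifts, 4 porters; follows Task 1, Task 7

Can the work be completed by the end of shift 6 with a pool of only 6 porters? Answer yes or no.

yes

Schedule Task 1@1, Task 3@1, Task 6@3, Task 7@2, Task 2@4, Task 4@5, Task 5@5: s1:5  s2:6  s3:5  s4:5  s5:6  s6:4 — peak 6 ≤ 6.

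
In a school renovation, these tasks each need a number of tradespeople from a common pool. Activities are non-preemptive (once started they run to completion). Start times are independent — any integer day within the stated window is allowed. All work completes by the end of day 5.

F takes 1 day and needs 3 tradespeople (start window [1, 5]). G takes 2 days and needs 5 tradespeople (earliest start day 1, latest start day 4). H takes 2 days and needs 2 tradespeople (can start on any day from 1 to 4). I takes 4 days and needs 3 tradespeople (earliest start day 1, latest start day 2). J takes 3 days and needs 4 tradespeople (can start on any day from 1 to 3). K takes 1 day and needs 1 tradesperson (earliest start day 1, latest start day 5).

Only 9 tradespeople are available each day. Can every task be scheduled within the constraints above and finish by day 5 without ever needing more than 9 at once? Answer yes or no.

yes

Schedule F@1, G@1, H@3, I@2, J@3, K@1: d1:9  d2:8  d3:9  d4:9  d5:7 — peak 9 ≤ 9.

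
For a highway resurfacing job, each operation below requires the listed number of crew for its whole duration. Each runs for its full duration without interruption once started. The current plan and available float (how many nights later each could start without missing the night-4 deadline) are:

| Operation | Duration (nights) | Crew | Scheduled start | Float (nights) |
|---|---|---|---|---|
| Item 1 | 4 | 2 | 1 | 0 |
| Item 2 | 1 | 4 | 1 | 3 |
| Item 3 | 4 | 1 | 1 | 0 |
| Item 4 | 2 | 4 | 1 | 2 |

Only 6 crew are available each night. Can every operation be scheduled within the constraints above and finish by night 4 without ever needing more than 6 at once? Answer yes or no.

The minimum achievable peak is 7; 6 < 7, so no feasible schedule stays within the cap.

no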